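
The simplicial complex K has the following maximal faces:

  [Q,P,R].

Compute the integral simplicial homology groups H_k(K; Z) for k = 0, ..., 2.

H_0 = Z,  H_1 = 0,  H_2 = 0.

Fix the vertex order P < Q < R and write every simplex with vertices in increasing order. Then dim K = 2 and the simplices of K are:

  0-simplices (3): P, Q, R
  1-simplices (3): PQ, PR, QR
  2-simplices (1): PQR

Hence C_0 ≅ Z^3, C_1 ≅ Z^3, C_2 ≅ Z^1.

Boundary ∂_1: C_1 → C_0 sends each edge [p,q] (with p < q) to q − p.
As a 3×3 matrix over Z this has rank 2, with invariant factors (1,1).

The boundary map ∂_2: C_2 → C_1 maps a triangle to the signed sum of its edges. For instance
  ∂PQR = QR − PR + PQ.
This gives a 3×1 integer matrix of rank 1; reducing to Smith normal form yields diagonal entries (1).

Computing H_k = (kernel of ∂_k) / (image of ∂_{k+1}):

  H_0: rank C_0 − rank ∂_1 = 3 − 2 = 1, and the invariant factors of ∂_1 are all 1, so H_0 ≅ Z.
  H_1: rank ker ∂_1 − rank ∂_2 = (3 − 2) − 1 = 0, and the invariant factors of ∂_2 are all 1, so H_1 ≅ 0.
  H_2: rank ker ∂_2 − rank ∂_3 = (1 − 1) − 0 = 0, and there is no ∂_3, so H_2 ≅ 0.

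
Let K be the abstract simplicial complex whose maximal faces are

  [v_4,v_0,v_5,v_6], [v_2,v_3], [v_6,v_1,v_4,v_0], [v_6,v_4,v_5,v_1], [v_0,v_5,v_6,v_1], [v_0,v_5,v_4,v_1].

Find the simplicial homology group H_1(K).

H_1 ≅ 0.

We work with the vertex ordering v_0 < v_1 < v_2 < v_3 < v_4 < v_5 < v_6. The simplices of K, each written with vertices in increasing order, are:

  0-simplices (7): [v_0], [v_1], [v_2], [v_3], [v_4], [v_5], [v_6]
  1-simplices (11): [v_0,v_1], [v_0,v_4], [v_0,v_5], [v_0,v_6], [v_1,v_4], [v_1,v_5], [v_1,v_6], [v_2,v_3], [v_4,v_5], [v_4,v_6], [v_5,v_6]
  2-simplices (10): [v_0,v_1,v_4], [v_0,v_1,v_5], [v_0,v_1,v_6], [v_0,v_4,v_5], [v_0,v_4,v_6], [v_0,v_5,v_6], [v_1,v_4,v_5], [v_1,v_4,v_6], [v_1,v_5,v_6], [v_4,v_5,v_6]
  3-simplices (5): [v_0,v_1,v_4,v_5], [v_0,v_1,v_4,v_6], [v_0,v_1,v_5,v_6], [v_0,v_4,v_5,v_6], [v_1,v_4,v_5,v_6]

Hence C_0 ≅ Z^7, C_1 ≅ Z^11, C_2 ≅ Z^10, C_3 ≅ Z^5.

Boundary ∂_1: C_1 → C_0 sends each edge [p,q] (with p < q) to q − p. For instance
  ∂[v_0,v_6] = [v_6] − [v_0].
As a 7×11 matrix over Z this has rank 5, with invariant factors (1,1,1,1,1).

∂_2: C_2 → C_1 acts by ∂[p,q,r] = [q,r] − [p,r] + [p,q]. For instance
  ∂[v_0,v_4,v_6] = [v_4,v_6] − [v_0,v_6] + [v_0,v_4],
  ∂[v_1,v_5,v_6] = [v_5,v_6] − [v_1,v_6] + [v_1,v_5].
The resulting 11×10 matrix has rank 6, and its Smith normal form has invariant factors (1,1,1,1,1,1).

∂_3: C_3 → C_2 sends each 3-simplex σ to the alternating sum Σ_i (−1)^i (σ with its i-th vertex removed). For instance
  ∂[v_0,v_1,v_5,v_6] = [v_1,v_5,v_6] − [v_0,v_5,v_6] + [v_0,v_1,v_6] − [v_0,v_1,v_5],
  ∂[v_0,v_4,v_5,v_6] = [v_4,v_5,v_6] − [v_0,v_5,v_6] + [v_0,v_4,v_6] − [v_0,v_4,v_5].
As a 10×5 matrix over Z this has rank 4, with invariant factors (1,1,1,1).

From H_k ≅ ker(∂_k) / im(∂_{k+1}) we obtain:

  H_1: rank ker ∂_1 − rank ∂_2 = (11 − 5) − 6 = 0, and the invariant factors of ∂_2 are all 1, so H_1 ≅ 0.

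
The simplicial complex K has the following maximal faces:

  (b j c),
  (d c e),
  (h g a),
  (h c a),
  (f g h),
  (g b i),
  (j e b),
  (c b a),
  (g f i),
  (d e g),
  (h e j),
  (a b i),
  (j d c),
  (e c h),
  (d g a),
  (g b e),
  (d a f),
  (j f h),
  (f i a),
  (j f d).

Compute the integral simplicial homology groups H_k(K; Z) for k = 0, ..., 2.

Take the total order a < b < c < d < e < f < g < h < i < j on the vertex set. Then K (dimension 2) consists of the simplices:

  0-simplices (10): a, b, c, d, e, f, g, h, i, j
  1-simplices (30): ab, ac, ad, af, ag, ah, ai, bc, be, bg, bi, bj, cd, ce, ch, cj, de, df, dg, dj, eg, eh, ej, fg, fh, fi, fj, gh, gi, hj
  2-simplices (20): abc, abi, ach, adf, adg, afi, agh, bcj, beg, bej, bgi, cde, cdj, ceh, deg, dfj, ehj, fgh, fgi, fhj

Hence C_0 ≅ Z^10, C_1 ≅ Z^30, C_2 ≅ Z^20.

Boundary ∂_1: C_1 → C_0 maps an edge to its endpoints' difference, ∂[p,q] = q − p.
The resulting 10×30 matrix has rank 9, and its Smith normal form has invariant factors (1,1,1,1,1,1,1,1,1).

Boundary ∂_2: C_2 → C_1 maps a triangle to the signed sum of its edges. For instance
  ∂ach = ch − ah + ac,
  ∂fhj = hj − fj + fh.
As a 30×20 matrix over Z this has rank 20, with invariant factors (1,1,1,1,1,1,1,1,1,1,1,1,1,1,1,1,1,1,1,2).

From H_k ≅ ker(∂_k) / im(∂_{k+1}) we obtain:

  H_0: rank C_0 − rank ∂_1 = 10 − 9 = 1, and the invariant factors of ∂_1 are all 1, so H_0 ≅ Z.
  H_1: rank ker ∂_1 − rank ∂_2 = (30 − 9) − 20 = 1, and ∂_2 has invariant factor 2 > 1, so H_1 ≅ Z ⊕ Z_2.
  H_2: rank ker ∂_2 − rank ∂_3 = (20 − 20) − 0 = 0, and there is no ∂_3, so H_2 ≅ 0.

As a check, the Euler characteristic is 10 − 30 + 20 = 0, which agrees with 1 − 1 + 0 = 0.

H_0 = Z,  H_1 = Z ⊕ Z_2,  H_2 = 0.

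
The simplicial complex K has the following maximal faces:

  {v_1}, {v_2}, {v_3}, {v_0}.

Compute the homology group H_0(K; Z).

H_0 ≅ Z^4.

Fix the vertex order v_0 < v_1 < v_2 < v_3 and write every simplex with vertices in increasing order. Then dim K = 0 and the simplices of K are:

  0-simplices (4): [v_0], [v_1], [v_2], [v_3]

giving chain groups C_0 ≅ Z^4.

Computing H_k = (kernel of ∂_k) / (image of ∂_{k+1}):

  H_0: rank C_0 − rank ∂_1 = 4 − 0 = 4, and there is no ∂_1, so H_0 = Z^4.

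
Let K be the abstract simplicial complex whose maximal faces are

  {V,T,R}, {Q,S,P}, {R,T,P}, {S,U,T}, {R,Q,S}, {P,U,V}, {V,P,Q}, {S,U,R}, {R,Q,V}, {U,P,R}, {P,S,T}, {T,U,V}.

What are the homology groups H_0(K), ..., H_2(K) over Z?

Fix the vertex order P < Q < R < S < T < U < V and write every simplex with vertices in increasing order. Then dim K = 2 and the simplices of K are:

  0-simplices (7): P, Q, R, S, T, U, V
  1-simplices (18): PQ, PR, PS, PT, PU, PV, QR, QS, QV, RS, RT, RU, RV, ST, SU, TU, TV, UV
  2-simplices (12): PQS, PQV, PRT, PRU, PST, PUV, QRS, QRV, RSU, RTV, STU, TUV

giving chain groups C_0 ≅ Z^7, C_1 ≅ Z^18, C_2 ≅ Z^12.

Boundary ∂_1: C_1 → C_0 sends each edge [p,q] (with p < q) to q − p.
As a 7×18 matrix over Z this has rank 6, with invariant factors (1,1,1,1,1,1).

Boundary ∂_2: C_2 → C_1 acts by ∂[p,q,r] = [q,r] − [p,r] + [p,q]. For instance
  ∂QRS = RS − QS + QR,
  ∂TUV = UV − TV + TU.
This gives a 18×12 integer matrix of rank 12; reducing to Smith normal form yields diagonal entries (1,1,1,1,1,1,1,1,1,1,1,2).

Now H_k = ker ∂_k / im ∂_{k+1}, so:

  H_0: rank C_0 − rank ∂_1 = 7 − 6 = 1, and the invariant factors of ∂_1 are all 1, so H_0 ≅ Z.
  H_1: rank ker ∂_1 − rank ∂_2 = (18 − 6) − 12 = 0, and ∂_2 has invariant factor 2 > 1, so H_1 ≅ Z/2.
  H_2: rank ker ∂_2 − rank ∂_3 = (12 − 12) − 0 = 0, and there is no ∂_3, so H_2 ≅ 0.

(K is a triangulation of the real projective plane RP^2.)

H_0 ≅ Z,  H_1 ≅ Z/2,  H_2 = 0.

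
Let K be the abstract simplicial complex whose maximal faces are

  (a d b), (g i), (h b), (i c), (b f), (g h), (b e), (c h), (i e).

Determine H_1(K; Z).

K has 9 vertices, 11 edges, 1 triangle.
rank ∂_1 = 8, rank ∂_2 = 1 ⇒ b_1 = 11 − 8 − 1 = 2; all invariant factors of ∂_2 are 1 so no torsion. So H_1 = Z^2.

H_1 = Z^2.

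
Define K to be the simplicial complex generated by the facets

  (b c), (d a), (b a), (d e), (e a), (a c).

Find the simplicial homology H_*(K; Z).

Order the vertices as a < b < c < d < e. Listing each simplex with vertices in this order, K has dimension 1 with simplices:

  0-simplices (5): a, b, c, d, e
  1-simplices (6): ab, ac, ad, ae, bc, de

giving chain groups C_0 ≅ Z^5, C_1 ≅ Z^6.

∂_1: C_1 → C_0 sends each edge [p,q] (with p < q) to q − p. For instance
  ∂ac = c − a.
The resulting 5×6 matrix has rank 4, and its Smith normal form has invariant factors (1,1,1,1).

Computing H_k = (kernel of ∂_k) / (image of ∂_{k+1}):

  H_0: rank C_0 − rank ∂_1 = 5 − 4 = 1, and the invariant factors of ∂_1 are all 1, so H_0 = Z.
  H_1: rank ker ∂_1 − rank ∂_2 = (6 − 4) − 0 = 2, and there is no ∂_2, so H_1 = Z^2.

H_0 ≅ Z,  H_1 ≅ Z^2.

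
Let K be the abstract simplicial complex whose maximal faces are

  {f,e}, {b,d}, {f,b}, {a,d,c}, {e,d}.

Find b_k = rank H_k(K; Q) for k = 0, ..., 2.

b_0 = 1, b_1 = 1, b_2 = 0.

We work with the vertex ordering a < b < c < d < e < f. The simplices of K, each written with vertices in increasing order, are:

  0-simplices (6): a, b, c, d, e, f
  1-simplices (7): ac, ad, bd, bf, cd, de, ef
  2-simplices (1): acd

Hence C_0 ≅ Z^6, C_1 ≅ Z^7, C_2 ≅ Z^1.

∂_1: C_1 → C_0 is given by ∂[p,q] = [q] − [p].
The resulting 6×7 matrix has rank 5, and its Smith normal form has invariant factors (1,1,1,1,1).

Boundary ∂_2: C_2 → C_1 sends each 2-simplex [p,q,r] to [q,r] − [p,r] + [p,q]. For instance
  ∂acd = cd − ad + ac.
The resulting 7×1 matrix has rank 1, and its Smith normal form has invariant factors (1).

Computing H_k = (kernel of ∂_k) / (image of ∂_{k+1}):

  H_0: rank C_0 − rank ∂_1 = 6 − 5 = 1, and the invariant factors of ∂_1 are all 1, so H_0 ≅ Z.
  H_1: rank ker ∂_1 − rank ∂_2 = (7 − 5) − 1 = 1, and the invariant factors of ∂_2 are all 1, so H_1 ≅ Z.
  H_2: rank ker ∂_2 − rank ∂_3 = (1 − 1) − 0 = 0, and there is no ∂_3, so H_2 ≅ 0.

Hence the Betti numbers are b_0 = 1, b_1 = 1, b_2 = 0.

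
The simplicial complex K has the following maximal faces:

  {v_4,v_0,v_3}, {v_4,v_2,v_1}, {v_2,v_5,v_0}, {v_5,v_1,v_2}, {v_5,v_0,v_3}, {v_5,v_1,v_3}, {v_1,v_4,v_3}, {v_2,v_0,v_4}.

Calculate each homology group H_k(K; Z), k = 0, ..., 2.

H_0 ≅ Z,  H_1 = 0,  H_2 ≅ Z.

K has 6 vertices, 12 edges, 8 triangles.
rank ∂_0 = 0, rank ∂_1 = 5 ⇒ b_0 = 6 − 0 − 5 = 1; all invariant factors of ∂_1 are 1 so no torsion. So H_0 ≅ Z.
rank ∂_1 = 5, rank ∂_2 = 7 ⇒ b_1 = 12 − 5 − 7 = 0; all invariant factors of ∂_2 are 1 so no torsion. So H_1 ≅ 0.
rank ∂_2 = 7, rank ∂_3 = 0 ⇒ b_2 = 8 − 7 − 0 = 1. So H_2 ≅ Z.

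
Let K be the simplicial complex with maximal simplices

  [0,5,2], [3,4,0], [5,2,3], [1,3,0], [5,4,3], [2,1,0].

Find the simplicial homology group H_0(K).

H_0 = Z.

Fix the vertex order 0 < 1 < 2 < 3 < 4 < 5 and write every simplex with vertices in increasing order. Then dim K = 2 and the simplices of K are:

  0-simplices (6): [0], [1], [2], [3], [4], [5]
  1-simplices (12): [0,1], [0,2], [0,3], [0,4], [0,5], [1,2], [1,3], [2,3], [2,5], [3,4], [3,5], [4,5]
  2-simplices (6): [0,1,2], [0,1,3], [0,2,5], [0,3,4], [2,3,5], [3,4,5]

Hence C_0 ≅ Z^6, C_1 ≅ Z^12, C_2 ≅ Z^6.

The boundary map ∂_1: C_1 → C_0 is given by ∂[p,q] = [q] − [p].
This gives a 6×12 integer matrix of rank 5; reducing to Smith normal form yields diagonal entries (1,1,1,1,1).

∂_2: C_2 → C_1 acts by ∂[p,q,r] = [q,r] − [p,r] + [p,q]. For instance
  ∂[0,1,3] = [1,3] − [0,3] + [0,1],
  ∂[0,1,2] = [1,2] − [0,2] + [0,1].
The resulting 12×6 matrix has rank 6, and its Smith normal form has invariant factors (1,1,1,1,1,1).

From H_k ≅ ker(∂_k) / im(∂_{k+1}) we obtain:

  H_0: rank C_0 − rank ∂_1 = 6 − 5 = 1, and the invariant factors of ∂_1 are all 1, so H_0 = Z.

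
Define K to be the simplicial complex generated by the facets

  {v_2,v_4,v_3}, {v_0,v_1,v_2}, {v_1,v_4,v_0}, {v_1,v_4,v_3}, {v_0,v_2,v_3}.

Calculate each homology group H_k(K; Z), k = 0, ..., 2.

We work with the vertex ordering v_0 < v_1 < v_2 < v_3 < v_4. The simplices of K, each written with vertices in increasing order, are:

  0-simplices (5): [v_0], [v_1], [v_2], [v_3], [v_4]
  1-simplices (10): [v_0,v_1], [v_0,v_2], [v_0,v_3], [v_0,v_4], [v_1,v_2], [v_1,v_3], [v_1,v_4], [v_2,v_3], [v_2,v_4], [v_3,v_4]
  2-simplices (5): [v_0,v_1,v_2], [v_0,v_1,v_4], [v_0,v_2,v_3], [v_1,v_3,v_4], [v_2,v_3,v_4]

giving chain groups C_0 ≅ Z^5, C_1 ≅ Z^10, C_2 ≅ Z^5.

The boundary map ∂_1: C_1 → C_0 sends each edge [p,q] (with p < q) to q − p.
This gives a 5×10 integer matrix of rank 4; reducing to Smith normal form yields diagonal entries (1,1,1,1).

The boundary map ∂_2: C_2 → C_1 maps a triangle to the signed sum of its edges. For instance
  ∂[v_0,v_1,v_2] = [v_1,v_2] − [v_0,v_2] + [v_0,v_1],
  ∂[v_2,v_3,v_4] = [v_3,v_4] − [v_2,v_4] + [v_2,v_3].
This gives a 10×5 integer matrix of rank 5; reducing to Smith normal form yields diagonal entries (1,1,1,1,1).

Reading off H_k = ker ∂_k / im ∂_{k+1}:

  H_0: rank C_0 − rank ∂_1 = 5 − 4 = 1, and the invariant factors of ∂_1 are all 1, so H_0 = Z.
  H_1: rank ker ∂_1 − rank ∂_2 = (10 − 4) − 5 = 1, and the invariant factors of ∂_2 are all 1, so H_1 = Z.
  H_2: rank ker ∂_2 − rank ∂_3 = (5 − 5) − 0 = 0, and there is no ∂_3, so H_2 = 0.

As a check, the Euler characteristic is 5 − 10 + 5 = 0, which agrees with 1 − 1 + 0 = 0.

H_0 = Z,  H_1 = Z,  H_2 = 0.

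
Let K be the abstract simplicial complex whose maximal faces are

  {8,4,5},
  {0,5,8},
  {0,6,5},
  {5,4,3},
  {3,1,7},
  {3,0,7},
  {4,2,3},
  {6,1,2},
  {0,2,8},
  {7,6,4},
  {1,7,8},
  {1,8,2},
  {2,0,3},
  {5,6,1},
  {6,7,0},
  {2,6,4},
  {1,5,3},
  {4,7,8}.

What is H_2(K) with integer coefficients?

We work with the vertex ordering 0 < 1 < 2 < 3 < 4 < 5 < 6 < 7 < 8. The simplices of K, each written with vertices in increasing order, are:

  0-simplices (9): [0], [1], [2], [3], [4], [5], [6], [7], [8]
  1-simplices (27): (27 of them)
  2-simplices (18): [0,2,3], [0,2,8], [0,3,7], [0,5,6], [0,5,8], [0,6,7], [1,2,6], [1,2,8], [1,3,5], [1,3,7], [1,5,6], [1,7,8], [2,3,4], [2,4,6], [3,4,5], [4,5,8], [4,6,7], [4,7,8]

so the chain groups are C_0 ≅ Z^9, C_1 ≅ Z^27, C_2 ≅ Z^18.

Boundary ∂_1: C_1 → C_0 sends each edge [p,q] (with p < q) to q − p.
As a 9×27 matrix over Z this has rank 8, with invariant factors (1,1,1,1,1,1,1,1).

Boundary ∂_2: C_2 → C_1 sends each 2-simplex [p,q,r] to [q,r] − [p,r] + [p,q]. For instance
  ∂[1,5,6] = [5,6] − [1,6] + [1,5],
  ∂[4,5,8] = [5,8] − [4,8] + [4,5].
The 27×18 boundary matrix has rank 17 and Smith normal form diag(1,1,1,1,1,1,1,1,1,1,1,1,1,1,1,1,1).

Reading off H_k = ker ∂_k / im ∂_{k+1}:

  H_2: rank ker ∂_2 − rank ∂_3 = (18 − 17) − 0 = 1, and there is no ∂_3, so H_2 = Z.

H_2 ≅ Z.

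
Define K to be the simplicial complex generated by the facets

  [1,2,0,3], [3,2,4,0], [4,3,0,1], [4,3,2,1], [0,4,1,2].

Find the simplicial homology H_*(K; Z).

We work with the vertex ordering 0 < 1 < 2 < 3 < 4. The simplices of K, each written with vertices in increasing order, are:

  0-simplices (5): [0], [1], [2], [3], [4]
  1-simplices (10): [0,1], [0,2], [0,3], [0,4], [1,2], [1,3], [1,4], [2,3], [2,4], [3,4]
  2-simplices (10): [0,1,2], [0,1,3], [0,1,4], [0,2,3], [0,2,4], [0,3,4], [1,2,3], [1,2,4], [1,3,4], [2,3,4]
  3-simplices (5): [0,1,2,3], [0,1,2,4], [0,1,3,4], [0,2,3,4], [1,2,3,4]

so the chain groups are C_0 ≅ Z^5, C_1 ≅ Z^10, C_2 ≅ Z^10, C_3 ≅ Z^5.

∂_1: C_1 → C_0 maps an edge to its endpoints' difference, ∂[p,q] = q − p.
As a 5×10 matrix over Z this has rank 4, with invariant factors (1,1,1,1).

∂_2: C_2 → C_1 maps a triangle to the signed sum of its edges. For instance
  ∂[1,2,3] = [2,3] − [1,3] + [1,2],
  ∂[0,2,3] = [2,3] − [0,3] + [0,2].
As a 10×10 matrix over Z this has rank 6, with invariant factors (1,1,1,1,1,1).

∂_3: C_3 → C_2 sends each 3-simplex σ to the alternating sum Σ_i (−1)^i (σ with its i-th vertex removed). For instance
  ∂[0,2,3,4] = [2,3,4] − [0,3,4] + [0,2,4] − [0,2,3],
  ∂[1,2,3,4] = [2,3,4] − [1,3,4] + [1,2,4] − [1,2,3].
The resulting 10×5 matrix has rank 4, and its Smith normal form has invariant factors (1,1,1,1).

Reading off H_k = ker ∂_k / im ∂_{k+1}:

  H_0: rank C_0 − rank ∂_1 = 5 − 4 = 1, and the invariant factors of ∂_1 are all 1, so H_0 = Z.
  H_1: rank ker ∂_1 − rank ∂_2 = (10 − 4) − 6 = 0, and the invariant factors of ∂_2 are all 1, so H_1 = 0.
  H_2: rank ker ∂_2 − rank ∂_3 = (10 − 6) − 4 = 0, and the invariant factors of ∂_3 are all 1, so H_2 = 0.
  H_3: rank ker ∂_3 − rank ∂_4 = (5 − 4) − 0 = 1, and there is no ∂_4, so H_3 = Z.

H_0 ≅ Z,  H_1 = 0,  H_2 = 0,  H_3 ≅ Z.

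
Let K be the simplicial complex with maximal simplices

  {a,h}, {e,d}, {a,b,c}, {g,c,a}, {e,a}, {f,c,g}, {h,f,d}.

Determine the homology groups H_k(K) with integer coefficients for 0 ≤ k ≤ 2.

We work with the vertex ordering a < b < c < d < e < f < g < h. The simplices of K, each written with vertices in increasing order, are:

  0-simplices (8): a, b, c, d, e, f, g, h
  1-simplices (13): ab, ac, ae, ag, ah, bc, cf, cg, de, df, dh, fg, fh
  2-simplices (4): abc, acg, cfg, dfh

giving chain groups C_0 ≅ Z^8, C_1 ≅ Z^13, C_2 ≅ Z^4.

Boundary ∂_1: C_1 → C_0 maps an edge to its endpoints' difference, ∂[p,q] = q − p. For instance
  ∂ab = b − a.
The 8×13 boundary matrix has rank 7 and Smith normal form diag(1,1,1,1,1,1,1).

∂_2: C_2 → C_1 acts by ∂[p,q,r] = [q,r] − [p,r] + [p,q]. For instance
  ∂acg = cg − ag + ac,
  ∂dfh = fh − dh + df.
This gives a 13×4 integer matrix of rank 4; reducing to Smith normal form yields diagonal entries (1,1,1,1).

Reading off H_k = ker ∂_k / im ∂_{k+1}:

  H_0: rank C_0 − rank ∂_1 = 8 − 7 = 1, and the invariant factors of ∂_1 are all 1, so H_0 ≅ Z.
  H_1: rank ker ∂_1 − rank ∂_2 = (13 − 7) − 4 = 2, and the invariant factors of ∂_2 are all 1, so H_1 ≅ Z^2.
  H_2: rank ker ∂_2 − rank ∂_3 = (4 − 4) − 0 = 0, and there is no ∂_3, so H_2 ≅ 0.

H_0 ≅ Z,  H_1 ≅ Z^2,  H_2 = 0.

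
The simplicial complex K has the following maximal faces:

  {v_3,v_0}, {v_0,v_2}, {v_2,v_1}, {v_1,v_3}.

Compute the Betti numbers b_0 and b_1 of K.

b_0 = 1, b_1 = 1.

Order the vertices as v_0 < v_1 < v_2 < v_3. Listing each simplex with vertices in this order, K has dimension 1 with simplices:

  0-simplices (4): [v_0], [v_1], [v_2], [v_3]
  1-simplices (4): [v_0,v_2], [v_0,v_3], [v_1,v_2], [v_1,v_3]

giving chain groups C_0 ≅ Z^4, C_1 ≅ Z^4.

The boundary map ∂_1: C_1 → C_0 sends each edge [p,q] (with p < q) to q − p. For instance
  ∂[v_1,v_2] = [v_2] − [v_1].
As a 4×4 matrix over Z this has rank 3, with invariant factors (1,1,1).

Reading off H_k = ker ∂_k / im ∂_{k+1}:

  H_0: rank C_0 − rank ∂_1 = 4 − 3 = 1, and the invariant factors of ∂_1 are all 1, so H_0 = Z.
  H_1: rank ker ∂_1 − rank ∂_2 = (4 − 3) − 0 = 1, and there is no ∂_2, so H_1 = Z.

Hence the Betti numbers are b_0 = 1, b_1 = 1.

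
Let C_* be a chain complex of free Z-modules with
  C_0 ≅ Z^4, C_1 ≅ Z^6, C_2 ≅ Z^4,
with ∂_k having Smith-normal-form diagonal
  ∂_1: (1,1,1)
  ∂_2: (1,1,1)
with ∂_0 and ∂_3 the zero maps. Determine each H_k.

H_0 ≅ Z,  H_1 = 0,  H_2 ≅ Z.

H_0: b_0 = 4 − 0 − 3 = 1; torsion from ∂_1 factors > 1: none. So H_0 ≅ Z.
H_1: b_1 = 6 − 3 − 3 = 0; torsion from ∂_2 factors > 1: none. So H_1 ≅ 0.
H_2: b_2 = 4 − 3 − 0 = 1; torsion from ∂_3 factors > 1: none. So H_2 ≅ Z.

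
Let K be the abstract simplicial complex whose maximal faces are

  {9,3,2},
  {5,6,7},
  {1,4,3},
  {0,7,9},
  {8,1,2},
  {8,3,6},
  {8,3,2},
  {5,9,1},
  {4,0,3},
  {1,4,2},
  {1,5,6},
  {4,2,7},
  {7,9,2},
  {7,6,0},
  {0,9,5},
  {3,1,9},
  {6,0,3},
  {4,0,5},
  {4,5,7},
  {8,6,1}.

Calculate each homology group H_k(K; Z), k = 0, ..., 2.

H_0 = Z,  H_1 = Z ⊕ Z/2,  H_2 = 0.

Order the vertices as 0 < 1 < 2 < 3 < 4 < 5 < 6 < 7 < 8 < 9. Listing each simplex with vertices in this order, K has dimension 2 with simplices:

  0-simplices (10): [0], [1], [2], [3], [4], [5], [6], [7], [8], [9]
  1-simplices (30): (30 of them)
  2-simplices (20): (20 of them)

Hence C_0 ≅ Z^10, C_1 ≅ Z^30, C_2 ≅ Z^20.

The boundary map ∂_1: C_1 → C_0 sends each edge [p,q] (with p < q) to q − p. For instance
  ∂[0,6] = [6] − [0].
The resulting 10×30 matrix has rank 9, and its Smith normal form has invariant factors (1,1,1,1,1,1,1,1,1).

Boundary ∂_2: C_2 → C_1 acts by ∂[p,q,r] = [q,r] − [p,r] + [p,q]. For instance
  ∂[2,3,8] = [3,8] − [2,8] + [2,3],
  ∂[1,6,8] = [6,8] − [1,8] + [1,6].
As a 30×20 matrix over Z this has rank 20, with invariant factors (1,1,1,1,1,1,1,1,1,1,1,1,1,1,1,1,1,1,1,2).

Reading off H_k = ker ∂_k / im ∂_{k+1}:

  H_0: rank C_0 − rank ∂_1 = 10 − 9 = 1, and the invariant factors of ∂_1 are all 1, so H_0 = Z.
  H_1: rank ker ∂_1 − rank ∂_2 = (30 − 9) − 20 = 1, and ∂_2 has invariant factor 2 > 1, so H_1 = Z ⊕ Z/2.
  H_2: rank ker ∂_2 − rank ∂_3 = (20 − 20) − 0 = 0, and there is no ∂_3, so H_2 = 0.

As a check, the Euler characteristic is 10 − 30 + 20 = 0, which agrees with 1 − 1 + 0 = 0.
(K is a triangulation of the Klein bottle.)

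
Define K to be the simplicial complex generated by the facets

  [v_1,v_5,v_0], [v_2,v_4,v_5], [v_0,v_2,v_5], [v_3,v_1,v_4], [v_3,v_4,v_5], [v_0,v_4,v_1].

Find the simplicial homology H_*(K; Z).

H_0 ≅ Z,  H_1 ≅ Z,  H_2 = 0.

We work with the vertex ordering v_0 < v_1 < v_2 < v_3 < v_4 < v_5. The simplices of K, each written with vertices in increasing order, are:

  0-simplices (6): [v_0], [v_1], [v_2], [v_3], [v_4], [v_5]
  1-simplices (12): [v_0,v_1], [v_0,v_2], [v_0,v_4], [v_0,v_5], [v_1,v_3], [v_1,v_4], [v_1,v_5], [v_2,v_4], [v_2,v_5], [v_3,v_4], [v_3,v_5], [v_4,v_5]
  2-simplices (6): [v_0,v_1,v_4], [v_0,v_1,v_5], [v_0,v_2,v_5], [v_1,v_3,v_4], [v_2,v_4,v_5], [v_3,v_4,v_5]

Hence C_0 ≅ Z^6, C_1 ≅ Z^12, C_2 ≅ Z^6.

Boundary ∂_1: C_1 → C_0 maps an edge to its endpoints' difference, ∂[p,q] = q − p.
This gives a 6×12 integer matrix of rank 5; reducing to Smith normal form yields diagonal entries (1,1,1,1,1).

Boundary ∂_2: C_2 → C_1 sends each 2-simplex [p,q,r] to [q,r] − [p,r] + [p,q]. For instance
  ∂[v_0,v_1,v_5] = [v_1,v_5] − [v_0,v_5] + [v_0,v_1],
  ∂[v_0,v_1,v_4] = [v_1,v_4] − [v_0,v_4] + [v_0,v_1].
This gives a 12×6 integer matrix of rank 6; reducing to Smith normal form yields diagonal entries (1,1,1,1,1,1).

Now H_k = ker ∂_k / im ∂_{k+1}, so:

  H_0: rank C_0 − rank ∂_1 = 6 − 5 = 1, and the invariant factors of ∂_1 are all 1, so H_0 = Z.
  H_1: rank ker ∂_1 − rank ∂_2 = (12 − 5) − 6 = 1, and the invariant factors of ∂_2 are all 1, so H_1 = Z.
  H_2: rank ker ∂_2 − rank ∂_3 = (6 − 6) − 0 = 0, and there is no ∂_3, so H_2 = 0.

(K is a triangulation of the cylinder S^1 x I.)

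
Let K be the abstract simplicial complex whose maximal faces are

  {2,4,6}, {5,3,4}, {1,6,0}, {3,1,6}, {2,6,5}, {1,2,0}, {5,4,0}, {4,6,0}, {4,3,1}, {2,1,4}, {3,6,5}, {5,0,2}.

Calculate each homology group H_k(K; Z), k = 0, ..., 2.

Fix the vertex order 0 < 1 < 2 < 3 < 4 < 5 < 6 and write every simplex with vertices in increasing order. Then dim K = 2 and the simplices of K are:

  0-simplices (7): [0], [1], [2], [3], [4], [5], [6]
  1-simplices (18): [0,1], [0,2], [0,4], [0,5], [0,6], [1,2], [1,3], [1,4], [1,6], [2,4], [2,5], [2,6], [3,4], [3,5], [3,6], [4,5], [4,6], [5,6]
  2-simplices (12): [0,1,2], [0,1,6], [0,2,5], [0,4,5], [0,4,6], [1,2,4], [1,3,4], [1,3,6], [2,4,6], [2,5,6], [3,4,5], [3,5,6]

Hence C_0 ≅ Z^7, C_1 ≅ Z^18, C_2 ≅ Z^12.

Boundary ∂_1: C_1 → C_0 sends each edge [p,q] (with p < q) to q − p. For instance
  ∂[0,5] = [5] − [0].
As a 7×18 matrix over Z this has rank 6, with invariant factors (1,1,1,1,1,1).

∂_2: C_2 → C_1 maps a triangle to the signed sum of its edges. For instance
  ∂[2,5,6] = [5,6] − [2,6] + [2,5],
  ∂[0,1,6] = [1,6] − [0,6] + [0,1].
The resulting 18×12 matrix has rank 12, and its Smith normal form has invariant factors (1,1,1,1,1,1,1,1,1,1,1,2).

Now H_k = ker ∂_k / im ∂_{k+1}, so:

  H_0: rank C_0 − rank ∂_1 = 7 − 6 = 1, and the invariant factors of ∂_1 are all 1, so H_0 = Z.
  H_1: rank ker ∂_1 − rank ∂_2 = (18 − 6) − 12 = 0, and ∂_2 has invariant factor 2 > 1, so H_1 = Z/2.
  H_2: rank ker ∂_2 − rank ∂_3 = (12 − 12) − 0 = 0, and there is no ∂_3, so H_2 = 0.

H_0 = Z,  H_1 = Z/2,  H_2 = 0.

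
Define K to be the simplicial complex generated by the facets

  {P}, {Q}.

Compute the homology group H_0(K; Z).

H_0 ≅ Z^2.

Order the vertices as P < Q. Listing each simplex with vertices in this order, K has dimension 0 with simplices:

  0-simplices (2): P, Q

so the chain groups are C_0 ≅ Z^2.

From H_k ≅ ker(∂_k) / im(∂_{k+1}) we obtain:

  H_0: rank C_0 − rank ∂_1 = 2 − 0 = 2, and there is no ∂_1, so H_0 ≅ Z^2.

(K is a triangulation of a set of 2 points.)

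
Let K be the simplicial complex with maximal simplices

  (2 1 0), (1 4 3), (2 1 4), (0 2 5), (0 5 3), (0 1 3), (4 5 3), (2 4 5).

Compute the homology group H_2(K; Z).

H_2 = Z.

We work with the vertex ordering 0 < 1 < 2 < 3 < 4 < 5. The simplices of K, each written with vertices in increasing order, are:

  0-simplices (6): [0], [1], [2], [3], [4], [5]
  1-simplices (12): [0,1], [0,2], [0,3], [0,5], [1,2], [1,3], [1,4], [2,4], [2,5], [3,4], [3,5], [4,5]
  2-simplices (8): [0,1,2], [0,1,3], [0,2,5], [0,3,5], [1,2,4], [1,3,4], [2,4,5], [3,4,5]

Hence C_0 ≅ Z^6, C_1 ≅ Z^12, C_2 ≅ Z^8.

∂_1: C_1 → C_0 maps an edge to its endpoints' difference, ∂[p,q] = q − p.
The 6×12 boundary matrix has rank 5 and Smith normal form diag(1,1,1,1,1).

The boundary map ∂_2: C_2 → C_1 sends each 2-simplex [p,q,r] to [q,r] − [p,r] + [p,q]. For instance
  ∂[3,4,5] = [4,5] − [3,5] + [3,4],
  ∂[2,4,5] = [4,5] − [2,5] + [2,4].
This gives a 12×8 integer matrix of rank 7; reducing to Smith normal form yields diagonal entries (1,1,1,1,1,1,1).

Computing H_k = (kernel of ∂_k) / (image of ∂_{k+1}):

  H_2: rank ker ∂_2 − rank ∂_3 = (8 − 7) − 0 = 1, and there is no ∂_3, so H_2 ≅ Z.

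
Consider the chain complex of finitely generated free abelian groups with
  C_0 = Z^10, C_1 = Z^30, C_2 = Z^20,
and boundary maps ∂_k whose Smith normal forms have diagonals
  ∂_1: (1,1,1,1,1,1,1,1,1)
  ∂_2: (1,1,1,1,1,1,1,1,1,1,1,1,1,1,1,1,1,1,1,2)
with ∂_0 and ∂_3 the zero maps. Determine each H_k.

H_0 ≅ Z,  H_1 ≅ Z ⊕ Z/2,  H_2 = 0.

H_0: b_0 = 10 − 0 − 9 = 1; torsion from ∂_1 factors > 1: none. So H_0 ≅ Z.
H_1: b_1 = 30 − 9 − 20 = 1; torsion from ∂_2 factors > 1: [2]. So H_1 ≅ Z ⊕ Z/2.
H_2: b_2 = 20 − 20 − 0 = 0; torsion from ∂_3 factors > 1: none. So H_2 ≅ 0.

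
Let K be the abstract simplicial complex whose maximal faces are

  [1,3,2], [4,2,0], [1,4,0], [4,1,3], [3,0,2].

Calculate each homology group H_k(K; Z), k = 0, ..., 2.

Take the total order 0 < 1 < 2 < 3 < 4 on the vertex set. Then K (dimension 2) consists of the simplices:

  0-simplices (5): [0], [1], [2], [3], [4]
  1-simplices (10): [0,1], [0,2], [0,3], [0,4], [1,2], [1,3], [1,4], [2,3], [2,4], [3,4]
  2-simplices (5): [0,1,4], [0,2,3], [0,2,4], [1,2,3], [1,3,4]

so the chain groups are C_0 ≅ Z^5, C_1 ≅ Z^10, C_2 ≅ Z^5.

∂_1: C_1 → C_0 is given by ∂[p,q] = [q] − [p]. For instance
  ∂[0,3] = [3] − [0].
This gives a 5×10 integer matrix of rank 4; reducing to Smith normal form yields diagonal entries (1,1,1,1).

Boundary ∂_2: C_2 → C_1 maps a triangle to the signed sum of its edges. For instance
  ∂[0,2,4] = [2,4] − [0,4] + [0,2],
  ∂[1,2,3] = [2,3] − [1,3] + [1,2].
The 10×5 boundary matrix has rank 5 and Smith normal form diag(1,1,1,1,1).

Computing H_k = (kernel of ∂_k) / (image of ∂_{k+1}):

  H_0: rank C_0 − rank ∂_1 = 5 − 4 = 1, and the invariant factors of ∂_1 are all 1, so H_0 = Z.
  H_1: rank ker ∂_1 − rank ∂_2 = (10 − 4) − 5 = 1, and the invariant factors of ∂_2 are all 1, so H_1 = Z.
  H_2: rank ker ∂_2 − rank ∂_3 = (5 − 5) − 0 = 0, and there is no ∂_3, so H_2 = 0.

H_0 = Z,  H_1 = Z,  H_2 = 0.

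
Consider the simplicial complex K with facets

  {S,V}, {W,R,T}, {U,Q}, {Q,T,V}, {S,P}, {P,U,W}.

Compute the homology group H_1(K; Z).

H_1 = Z^2.

Fix the vertex order P < Q < R < S < T < U < V < W and write every simplex with vertices in increasing order. Then dim K = 2 and the simplices of K are:

  0-simplices (8): P, Q, R, S, T, U, V, W
  1-simplices (12): PS, PU, PW, QT, QU, QV, RT, RW, SV, TV, TW, UW
  2-simplices (3): PUW, QTV, RTW

giving chain groups C_0 ≅ Z^8, C_1 ≅ Z^12, C_2 ≅ Z^3.

Boundary ∂_1: C_1 → C_0 is given by ∂[p,q] = [q] − [p].
This gives a 8×12 integer matrix of rank 7; reducing to Smith normal form yields diagonal entries (1,1,1,1,1,1,1).

∂_2: C_2 → C_1 maps a triangle to the signed sum of its edges. For instance
  ∂RTW = TW − RW + RT,
  ∂QTV = TV − QV + QT.
This gives a 12×3 integer matrix of rank 3; reducing to Smith normal form yields diagonal entries (1,1,1).

Computing H_k = (kernel of ∂_k) / (image of ∂_{k+1}):

  H_1: rank ker ∂_1 − rank ∂_2 = (12 − 7) − 3 = 2, and the invariant factors of ∂_2 are all 1, so H_1 ≅ Z^2.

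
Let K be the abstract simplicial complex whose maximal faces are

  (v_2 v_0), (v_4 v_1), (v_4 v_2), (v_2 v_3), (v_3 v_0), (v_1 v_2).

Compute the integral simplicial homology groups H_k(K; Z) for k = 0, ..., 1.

H_0 = Z,  H_1 = Z^2.

Order the vertices as v_0 < v_1 < v_2 < v_3 < v_4. Listing each simplex with vertices in this order, K has dimension 1 with simplices:

  0-simplices (5): [v_0], [v_1], [v_2], [v_3], [v_4]
  1-simplices (6): [v_0,v_2], [v_0,v_3], [v_1,v_2], [v_1,v_4], [v_2,v_3], [v_2,v_4]

giving chain groups C_0 ≅ Z^5, C_1 ≅ Z^6.

∂_1: C_1 → C_0 is given by ∂[p,q] = [q] − [p]. For instance
  ∂[v_1,v_4] = [v_4] − [v_1].
This gives a 5×6 integer matrix of rank 4; reducing to Smith normal form yields diagonal entries (1,1,1,1).

Reading off H_k = ker ∂_k / im ∂_{k+1}:

  H_0: rank C_0 − rank ∂_1 = 5 − 4 = 1, and the invariant factors of ∂_1 are all 1, so H_0 ≅ Z.
  H_1: rank ker ∂_1 − rank ∂_2 = (6 − 4) − 0 = 2, and there is no ∂_2, so H_1 ≅ Z^2.

(K is a triangulation of a wedge of 2 circles.)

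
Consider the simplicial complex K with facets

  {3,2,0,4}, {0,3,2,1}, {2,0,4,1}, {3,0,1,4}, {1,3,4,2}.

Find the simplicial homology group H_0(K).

We work with the vertex ordering 0 < 1 < 2 < 3 < 4. The simplices of K, each written with vertices in increasing order, are:

  0-simplices (5): [0], [1], [2], [3], [4]
  1-simplices (10): [0,1], [0,2], [0,3], [0,4], [1,2], [1,3], [1,4], [2,3], [2,4], [3,4]
  2-simplices (10): [0,1,2], [0,1,3], [0,1,4], [0,2,3], [0,2,4], [0,3,4], [1,2,3], [1,2,4], [1,3,4], [2,3,4]
  3-simplices (5): [0,1,2,3], [0,1,2,4], [0,1,3,4], [0,2,3,4], [1,2,3,4]

giving chain groups C_0 ≅ Z^5, C_1 ≅ Z^10, C_2 ≅ Z^10, C_3 ≅ Z^5.

The boundary map ∂_1: C_1 → C_0 is given by ∂[p,q] = [q] − [p].
The 5×10 boundary matrix has rank 4 and Smith normal form diag(1,1,1,1).

Boundary ∂_2: C_2 → C_1 maps a triangle to the signed sum of its edges. For instance
  ∂[1,2,4] = [2,4] − [1,4] + [1,2],
  ∂[1,2,3] = [2,3] − [1,3] + [1,2].
This gives a 10×10 integer matrix of rank 6; reducing to Smith normal form yields diagonal entries (1,1,1,1,1,1).

The boundary map ∂_3: C_3 → C_2 sends each 3-simplex σ to the alternating sum Σ_i (−1)^i (σ with its i-th vertex removed). For instance
  ∂[1,2,3,4] = [2,3,4] − [1,3,4] + [1,2,4] − [1,2,3],
  ∂[0,2,3,4] = [2,3,4] − [0,3,4] + [0,2,4] − [0,2,3].
This gives a 10×5 integer matrix of rank 4; reducing to Smith normal form yields diagonal entries (1,1,1,1).

From H_k ≅ ker(∂_k) / im(∂_{k+1}) we obtain:

  H_0: rank C_0 − rank ∂_1 = 5 − 4 = 1, and the invariant factors of ∂_1 are all 1, so H_0 = Z.

H_0 = Z.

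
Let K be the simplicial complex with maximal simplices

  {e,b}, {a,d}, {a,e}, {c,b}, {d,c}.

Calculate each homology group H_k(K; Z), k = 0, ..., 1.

H_0 ≅ Z,  H_1 ≅ Z.

We work with the vertex ordering a < b < c < d < e. The simplices of K, each written with vertices in increasing order, are:

  0-simplices (5): a, b, c, d, e
  1-simplices (5): ad, ae, bc, be, cd

giving chain groups C_0 ≅ Z^5, C_1 ≅ Z^5.

The boundary map ∂_1: C_1 → C_0 maps an edge to its endpoints' difference, ∂[p,q] = q − p. For instance
  ∂be = e − b.
As a 5×5 matrix over Z this has rank 4, with invariant factors (1,1,1,1).

Reading off H_k = ker ∂_k / im ∂_{k+1}:

  H_0: rank C_0 − rank ∂_1 = 5 − 4 = 1, and the invariant factors of ∂_1 are all 1, so H_0 ≅ Z.
  H_1: rank ker ∂_1 − rank ∂_2 = (5 − 4) − 0 = 1, and there is no ∂_2, so H_1 ≅ Z.

As a check, the Euler characteristic is 5 − 5 = 0, which agrees with 1 − 1 = 0.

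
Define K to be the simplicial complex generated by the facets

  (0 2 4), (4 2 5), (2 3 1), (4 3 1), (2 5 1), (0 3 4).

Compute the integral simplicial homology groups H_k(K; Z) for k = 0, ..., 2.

H_0 ≅ Z,  H_1 ≅ Z,  H_2 = 0.

Order the vertices as 0 < 1 < 2 < 3 < 4 < 5. Listing each simplex with vertices in this order, K has dimension 2 with simplices:

  0-simplices (6): [0], [1], [2], [3], [4], [5]
  1-simplices (12): [0,2], [0,3], [0,4], [1,2], [1,3], [1,4], [1,5], [2,3], [2,4], [2,5], [3,4], [4,5]
  2-simplices (6): [0,2,4], [0,3,4], [1,2,3], [1,2,5], [1,3,4], [2,4,5]

Hence C_0 ≅ Z^6, C_1 ≅ Z^12, C_2 ≅ Z^6.

The boundary map ∂_1: C_1 → C_0 is given by ∂[p,q] = [q] − [p].
The 6×12 boundary matrix has rank 5 and Smith normal form diag(1,1,1,1,1).

The boundary map ∂_2: C_2 → C_1 acts by ∂[p,q,r] = [q,r] − [p,r] + [p,q]. For instance
  ∂[0,3,4] = [3,4] − [0,4] + [0,3],
  ∂[2,4,5] = [4,5] − [2,5] + [2,4].
As a 12×6 matrix over Z this has rank 6, with invariant factors (1,1,1,1,1,1).

Reading off H_k = ker ∂_k / im ∂_{k+1}:

  H_0: rank C_0 − rank ∂_1 = 6 − 5 = 1, and the invariant factors of ∂_1 are all 1, so H_0 = Z.
  H_1: rank ker ∂_1 − rank ∂_2 = (12 − 5) − 6 = 1, and the invariant factors of ∂_2 are all 1, so H_1 = Z.
  H_2: rank ker ∂_2 − rank ∂_3 = (6 − 6) − 0 = 0, and there is no ∂_3, so H_2 = 0.

As a check, the Euler characteristic is 6 − 12 + 6 = 0, which agrees with 1 − 1 + 0 = 0.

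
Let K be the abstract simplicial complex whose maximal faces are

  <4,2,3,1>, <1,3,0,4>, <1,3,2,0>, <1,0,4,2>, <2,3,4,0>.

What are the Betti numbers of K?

Order the vertices as 0 < 1 < 2 < 3 < 4. Listing each simplex with vertices in this order, K has dimension 3 with simplices:

  0-simplices (5): [0], [1], [2], [3], [4]
  1-simplices (10): [0,1], [0,2], [0,3], [0,4], [1,2], [1,3], [1,4], [2,3], [2,4], [3,4]
  2-simplices (10): [0,1,2], [0,1,3], [0,1,4], [0,2,3], [0,2,4], [0,3,4], [1,2,3], [1,2,4], [1,3,4], [2,3,4]
  3-simplices (5): [0,1,2,3], [0,1,2,4], [0,1,3,4], [0,2,3,4], [1,2,3,4]

giving chain groups C_0 ≅ Z^5, C_1 ≅ Z^10, C_2 ≅ Z^10, C_3 ≅ Z^5.

The boundary map ∂_1: C_1 → C_0 maps an edge to its endpoints' difference, ∂[p,q] = q − p. For instance
  ∂[0,4] = [4] − [0].
The 5×10 boundary matrix has rank 4 and Smith normal form diag(1,1,1,1).

The boundary map ∂_2: C_2 → C_1 sends each 2-simplex [p,q,r] to [q,r] − [p,r] + [p,q]. For instance
  ∂[0,3,4] = [3,4] − [0,4] + [0,3],
  ∂[0,2,4] = [2,4] − [0,4] + [0,2].
As a 10×10 matrix over Z this has rank 6, with invariant factors (1,1,1,1,1,1).

Boundary ∂_3: C_3 → C_2 sends each 3-simplex σ to the alternating sum Σ_i (−1)^i (σ with its i-th vertex removed). For instance
  ∂[1,2,3,4] = [2,3,4] − [1,3,4] + [1,2,4] − [1,2,3],
  ∂[0,1,2,3] = [1,2,3] − [0,2,3] + [0,1,3] − [0,1,2].
This gives a 10×5 integer matrix of rank 4; reducing to Smith normal form yields diagonal entries (1,1,1,1).

Now H_k = ker ∂_k / im ∂_{k+1}, so:

  H_0: rank C_0 − rank ∂_1 = 5 − 4 = 1, and the invariant factors of ∂_1 are all 1, so H_0 = Z.
  H_1: rank ker ∂_1 − rank ∂_2 = (10 − 4) − 6 = 0, and the invariant factors of ∂_2 are all 1, so H_1 = 0.
  H_2: rank ker ∂_2 − rank ∂_3 = (10 − 6) − 4 = 0, and the invariant factors of ∂_3 are all 1, so H_2 = 0.
  H_3: rank ker ∂_3 − rank ∂_4 = (5 − 4) − 0 = 1, and there is no ∂_4, so H_3 = Z.

(K is a triangulation of the 3-sphere S^3.)

Hence the Betti numbers are b_0 = 1, b_1 = 0, b_2 = 0, b_3 = 1.

b_0 = 1, b_1 = 0, b_2 = 0, b_3 = 1.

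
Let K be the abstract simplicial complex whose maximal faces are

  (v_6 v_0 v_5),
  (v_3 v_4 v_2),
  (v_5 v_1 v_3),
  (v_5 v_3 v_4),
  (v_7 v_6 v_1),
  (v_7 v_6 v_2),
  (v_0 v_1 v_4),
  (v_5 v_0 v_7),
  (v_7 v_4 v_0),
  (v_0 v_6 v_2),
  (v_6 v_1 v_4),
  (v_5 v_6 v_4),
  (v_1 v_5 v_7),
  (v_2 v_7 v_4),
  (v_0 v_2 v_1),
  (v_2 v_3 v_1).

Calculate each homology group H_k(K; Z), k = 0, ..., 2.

H_0 = Z,  H_1 = Z^2,  H_2 = Z.

Take the total order v_0 < v_1 < v_2 < v_3 < v_4 < v_5 < v_6 < v_7 on the vertex set. Then K (dimension 2) consists of the simplices:

  0-simplices (8): [v_0], [v_1], [v_2], [v_3], [v_4], [v_5], [v_6], [v_7]
  1-simplices (24): (24 of them)
  2-simplices (16): (16 of them)

so the chain groups are C_0 ≅ Z^8, C_1 ≅ Z^24, C_2 ≅ Z^16.

Boundary ∂_1: C_1 → C_0 sends each edge [p,q] (with p < q) to q − p.
The resulting 8×24 matrix has rank 7, and its Smith normal form has invariant factors (1,1,1,1,1,1,1).

∂_2: C_2 → C_1 acts by ∂[p,q,r] = [q,r] − [p,r] + [p,q]. For instance
  ∂[v_0,v_4,v_7] = [v_4,v_7] − [v_0,v_7] + [v_0,v_4],
  ∂[v_3,v_4,v_5] = [v_4,v_5] − [v_3,v_5] + [v_3,v_4].
As a 24×16 matrix over Z this has rank 15, with invariant factors (1,1,1,1,1,1,1,1,1,1,1,1,1,1,1).

Computing H_k = (kernel of ∂_k) / (image of ∂_{k+1}):

  H_0: rank C_0 − rank ∂_1 = 8 − 7 = 1, and the invariant factors of ∂_1 are all 1, so H_0 ≅ Z.
  H_1: rank ker ∂_1 − rank ∂_2 = (24 − 7) − 15 = 2, and the invariant factors of ∂_2 are all 1, so H_1 ≅ Z^2.
  H_2: rank ker ∂_2 − rank ∂_3 = (16 − 15) − 0 = 1, and there is no ∂_3, so H_2 ≅ Z.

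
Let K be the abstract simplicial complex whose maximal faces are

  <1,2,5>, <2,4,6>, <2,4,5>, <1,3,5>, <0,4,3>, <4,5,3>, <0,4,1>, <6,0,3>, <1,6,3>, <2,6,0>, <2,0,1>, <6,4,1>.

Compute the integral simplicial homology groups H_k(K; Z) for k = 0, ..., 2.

Fix the vertex order 0 < 1 < 2 < 3 < 4 < 5 < 6 and write every simplex with vertices in increasing order. Then dim K = 2 and the simplices of K are:

  0-simplices (7): [0], [1], [2], [3], [4], [5], [6]
  1-simplices (18): [0,1], [0,2], [0,3], [0,4], [0,6], [1,2], [1,3], [1,4], [1,5], [1,6], [2,4], [2,5], [2,6], [3,4], [3,5], [3,6], [4,5], [4,6]
  2-simplices (12): [0,1,2], [0,1,4], [0,2,6], [0,3,4], [0,3,6], [1,2,5], [1,3,5], [1,3,6], [1,4,6], [2,4,5], [2,4,6], [3,4,5]

Hence C_0 ≅ Z^7, C_1 ≅ Z^18, C_2 ≅ Z^12.

The boundary map ∂_1: C_1 → C_0 maps an edge to its endpoints' difference, ∂[p,q] = q − p. For instance
  ∂[1,6] = [6] − [1].
The 7×18 boundary matrix has rank 6 and Smith normal form diag(1,1,1,1,1,1).

The boundary map ∂_2: C_2 → C_1 sends each 2-simplex [p,q,r] to [q,r] − [p,r] + [p,q]. For instance
  ∂[0,1,2] = [1,2] − [0,2] + [0,1],
  ∂[1,3,5] = [3,5] − [1,5] + [1,3].
This gives a 18×12 integer matrix of rank 12; reducing to Smith normal form yields diagonal entries (1,1,1,1,1,1,1,1,1,1,1,2).

Computing H_k = (kernel of ∂_k) / (image of ∂_{k+1}):

  H_0: rank C_0 − rank ∂_1 = 7 − 6 = 1, and the invariant factors of ∂_1 are all 1, so H_0 = Z.
  H_1: rank ker ∂_1 − rank ∂_2 = (18 − 6) − 12 = 0, and ∂_2 has invariant factor 2 > 1, so H_1 = Z/2.
  H_2: rank ker ∂_2 − rank ∂_3 = (12 − 12) − 0 = 0, and there is no ∂_3, so H_2 = 0.

H_0 ≅ Z,  H_1 ≅ Z/2,  H_2 = 0.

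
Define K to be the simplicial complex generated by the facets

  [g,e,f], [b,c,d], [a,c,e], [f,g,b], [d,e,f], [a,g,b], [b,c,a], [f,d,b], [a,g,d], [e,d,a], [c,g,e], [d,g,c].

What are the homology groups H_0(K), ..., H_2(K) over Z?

Fix the vertex order a < b < c < d < e < f < g and write every simplex with vertices in increasing order. Then dim K = 2 and the simplices of K are:

  0-simplices (7): a, b, c, d, e, f, g
  1-simplices (18): ab, ac, ad, ae, ag, bc, bd, bf, bg, cd, ce, cg, de, df, dg, ef, eg, fg
  2-simplices (12): abc, abg, ace, ade, adg, bcd, bdf, bfg, cdg, ceg, def, efg

Hence C_0 ≅ Z^7, C_1 ≅ Z^18, C_2 ≅ Z^12.

Boundary ∂_1: C_1 → C_0 is given by ∂[p,q] = [q] − [p].
The 7×18 boundary matrix has rank 6 and Smith normal form diag(1,1,1,1,1,1).

Boundary ∂_2: C_2 → C_1 acts by ∂[p,q,r] = [q,r] − [p,r] + [p,q]. For instance
  ∂adg = dg − ag + ad,
  ∂ace = ce − ae + ac.
The 18×12 boundary matrix has rank 12 and Smith normal form diag(1,1,1,1,1,1,1,1,1,1,1,2).

Now H_k = ker ∂_k / im ∂_{k+1}, so:

  H_0: rank C_0 − rank ∂_1 = 7 − 6 = 1, and the invariant factors of ∂_1 are all 1, so H_0 = Z.
  H_1: rank ker ∂_1 − rank ∂_2 = (18 − 6) − 12 = 0, and ∂_2 has invariant factor 2 > 1, so H_1 = Z/2.
  H_2: rank ker ∂_2 − rank ∂_3 = (12 − 12) − 0 = 0, and there is no ∂_3, so H_2 = 0.

As a check, the Euler characteristic is 7 − 18 + 12 = 1, which agrees with 1 − 0 + 0 = 1.

H_0 ≅ Z,  H_1 ≅ Z/2,  H_2 = 0.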